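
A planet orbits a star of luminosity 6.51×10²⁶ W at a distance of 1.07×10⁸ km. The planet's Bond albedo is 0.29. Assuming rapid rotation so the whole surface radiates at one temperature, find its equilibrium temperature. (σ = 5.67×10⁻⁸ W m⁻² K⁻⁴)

T_eq ≈ 345 K

d = 1.07×10⁸ km = 1.07×10¹¹ m.
Flux: S = L/(4πd²) = 6.51×10²⁶/(4π×(1.07×10¹¹)²) = 4520 W m⁻².
Energy balance: absorbed = emitted ⇒ πR²·S(1−A) = 4πR²·σT_eq⁴, so T_eq⁴ = S(1−A)/(4σ).
T_eq = [4520 × 0.71 / (4 × 5.67×10⁻⁸)]^(1/4) = (1.42×10¹⁰)^(1/4) = 345 K.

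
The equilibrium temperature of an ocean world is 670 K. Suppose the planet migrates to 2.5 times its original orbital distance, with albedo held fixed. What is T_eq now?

T_eq ∝ L^(1/4) · d^(−1/2).
T′ = 670 / 2.5^(1/2) = 424 K.

T_eq ≈ 424 K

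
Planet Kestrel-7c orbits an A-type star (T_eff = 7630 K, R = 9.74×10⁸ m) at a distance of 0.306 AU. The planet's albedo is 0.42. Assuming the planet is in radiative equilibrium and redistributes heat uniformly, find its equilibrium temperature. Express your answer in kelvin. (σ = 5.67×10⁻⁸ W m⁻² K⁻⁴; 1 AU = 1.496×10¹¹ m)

T_eq ≈ 687 K

d = 0.306 AU = 4.58×10¹⁰ m.
L = 4πR_⋆²σT_⋆⁴ = 4π(9.74×10⁸)² × 5.67×10⁻⁸ × (7630)⁴ = 2.29×10²⁷ W.
S = L/(4πd²) = 8.70×10⁴ W m⁻².
Energy balance: absorbed = emitted ⇒ πR²·S(1−A) = 4πR²·σT_eq⁴, so T_eq⁴ = S(1−A)/(4σ).
T_eq = [8.70×10⁴ × 0.58 / (4 × 5.67×10⁻⁸)]^(1/4) = (2.22×10¹¹)^(1/4) = 687 K.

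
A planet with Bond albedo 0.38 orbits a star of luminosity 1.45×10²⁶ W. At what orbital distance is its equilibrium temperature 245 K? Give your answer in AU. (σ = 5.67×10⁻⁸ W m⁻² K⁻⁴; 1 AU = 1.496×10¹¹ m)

From T_eq⁴ = L(1−A)/(16πσd²): d = √[L(1−A)/(16πσT_eq⁴)].
d = √[1.45×10²⁶ × 0.62 / (16π × 5.67×10⁻⁸ × (245)⁴)] = 9.36×10¹⁰ m = 0.625 AU.

d ≈ 0.625 AU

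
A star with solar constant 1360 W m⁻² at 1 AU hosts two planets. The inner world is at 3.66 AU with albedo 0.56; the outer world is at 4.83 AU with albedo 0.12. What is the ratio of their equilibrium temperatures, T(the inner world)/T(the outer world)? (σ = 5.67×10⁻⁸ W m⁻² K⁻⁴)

T_eq = [S₀(1−A)/(4σd²)]^(1/4), so T ∝ (1−A)^(1/4) / √d.
T₁ = [1360×0.44/(4×5.67×10⁻⁸×3.66²)]^(1/4) = 118.47 K.
T₂ = [1360×0.88/(4×5.67×10⁻⁸×4.83²)]^(1/4) = 122.64 K.

T₁/T₂ ≈ 0.966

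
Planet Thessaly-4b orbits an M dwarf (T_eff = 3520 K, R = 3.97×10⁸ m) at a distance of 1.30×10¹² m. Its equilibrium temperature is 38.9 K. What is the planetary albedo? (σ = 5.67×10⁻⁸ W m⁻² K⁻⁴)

A ≈ 0.36

L = 4πR_⋆²σT_⋆⁴ = 4π(3.97×10⁸)² × 5.67×10⁻⁸ × (3520)⁴ = 1.72×10²⁵ W.
S = L/(4πd²) = 0.812 W m⁻².
From T_eq⁴ = S(1−A)/(4σ): 1−A = 4σT_eq⁴/S.
1−A = 4 × 5.67×10⁻⁸ × (38.9)⁴ / 0.812 = 0.640.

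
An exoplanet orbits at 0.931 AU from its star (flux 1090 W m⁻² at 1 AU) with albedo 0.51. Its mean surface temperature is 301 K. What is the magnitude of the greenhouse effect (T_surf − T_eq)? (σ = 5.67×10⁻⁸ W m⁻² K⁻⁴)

S = 1090/0.931² = 1258 W m⁻².
T_eq = [S(1−A)/(4σ)]^(1/4) = [1258×0.49/(4×5.67×10⁻⁸)]^(1/4) = 228.3 K.
ΔT = T_surf − T_eq = 301 − 228.3.

ΔT ≈ 72.7 K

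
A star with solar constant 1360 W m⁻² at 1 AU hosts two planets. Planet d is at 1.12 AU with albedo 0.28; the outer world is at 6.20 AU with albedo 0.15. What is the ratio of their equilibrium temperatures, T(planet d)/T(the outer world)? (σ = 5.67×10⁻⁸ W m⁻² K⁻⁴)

T_eq = [S₀(1−A)/(4σd²)]^(1/4), so T ∝ (1−A)^(1/4) / √d.
T₁ = [1360×0.72/(4×5.67×10⁻⁸×1.12²)]^(1/4) = 242.21 K.
T₂ = [1360×0.85/(4×5.67×10⁻⁸×6.20²)]^(1/4) = 107.31 K.

T₁/T₂ ≈ 2.257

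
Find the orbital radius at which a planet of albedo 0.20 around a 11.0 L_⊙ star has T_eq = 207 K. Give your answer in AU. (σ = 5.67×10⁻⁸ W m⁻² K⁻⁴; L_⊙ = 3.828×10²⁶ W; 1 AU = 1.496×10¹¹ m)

d ≈ 5.36 AU

L = 11.0 × 3.828×10²⁶ = 4.21×10²⁷ W.
From T_eq⁴ = L(1−A)/(16πσd²): d = √[L(1−A)/(16πσT_eq⁴)].
d = √[4.21×10²⁷ × 0.80 / (16π × 5.67×10⁻⁸ × (207)⁴)] = 8.02×10¹¹ m = 5.36 AU.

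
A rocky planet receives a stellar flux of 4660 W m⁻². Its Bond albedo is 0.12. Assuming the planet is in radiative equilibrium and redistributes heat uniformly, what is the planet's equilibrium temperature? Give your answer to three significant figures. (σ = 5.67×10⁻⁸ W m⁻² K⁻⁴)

T_eq ≈ 367 K

Energy balance: absorbed = emitted ⇒ πR²·S(1−A) = 4πR²·σT_eq⁴, so T_eq⁴ = S(1−A)/(4σ).
T_eq = [4660 × 0.88 / (4 × 5.67×10⁻⁸)]^(1/4) = (1.81×10¹⁰)^(1/4) = 367 K.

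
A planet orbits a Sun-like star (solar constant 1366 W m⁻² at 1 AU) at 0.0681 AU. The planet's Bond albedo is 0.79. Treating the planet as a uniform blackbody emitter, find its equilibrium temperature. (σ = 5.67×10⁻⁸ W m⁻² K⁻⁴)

T_eq ≈ 723 K

Flux at 0.0681 AU: S = 1366/0.0681² = 2.95×10⁵ W m⁻².
Energy balance: absorbed = emitted ⇒ πR²·S(1−A) = 4πR²·σT_eq⁴, so T_eq⁴ = S(1−A)/(4σ).
T_eq = [2.95×10⁵ × 0.21 / (4 × 5.67×10⁻⁸)]^(1/4) = (2.73×10¹¹)^(1/4) = 723 K.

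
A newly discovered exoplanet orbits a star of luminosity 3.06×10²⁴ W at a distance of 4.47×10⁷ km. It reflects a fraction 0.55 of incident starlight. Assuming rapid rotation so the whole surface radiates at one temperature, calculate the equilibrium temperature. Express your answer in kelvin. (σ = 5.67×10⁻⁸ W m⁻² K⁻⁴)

T_eq ≈ 125 K

d = 4.47×10⁷ km = 4.47×10¹⁰ m.
Flux: S = L/(4πd²) = 3.06×10²⁴/(4π×(4.47×10¹⁰)²) = 122 W m⁻².
Energy balance: absorbed = emitted ⇒ πR²·S(1−A) = 4πR²·σT_eq⁴, so T_eq⁴ = S(1−A)/(4σ).
T_eq = [122 × 0.45 / (4 × 5.67×10⁻⁸)]^(1/4) = (2.42×10⁸)^(1/4) = 125 K.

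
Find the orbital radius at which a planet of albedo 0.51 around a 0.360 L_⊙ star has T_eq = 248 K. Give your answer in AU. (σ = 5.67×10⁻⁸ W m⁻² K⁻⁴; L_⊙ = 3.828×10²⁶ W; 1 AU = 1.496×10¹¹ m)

d ≈ 0.529 AU

L = 0.360 × 3.828×10²⁶ = 1.38×10²⁶ W.
From T_eq⁴ = L(1−A)/(16πσd²): d = √[L(1−A)/(16πσT_eq⁴)].
d = √[1.38×10²⁶ × 0.49 / (16π × 5.67×10⁻⁸ × (248)⁴)] = 7.91×10¹⁰ m = 0.529 AU.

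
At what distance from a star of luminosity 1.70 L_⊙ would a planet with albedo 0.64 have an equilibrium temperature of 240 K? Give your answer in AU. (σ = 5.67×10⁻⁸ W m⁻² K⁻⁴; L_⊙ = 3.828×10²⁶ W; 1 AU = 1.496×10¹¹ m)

d ≈ 1.05 AU

L = 1.70 × 3.828×10²⁶ = 6.51×10²⁶ W.
From T_eq⁴ = L(1−A)/(16πσd²): d = √[L(1−A)/(16πσT_eq⁴)].
d = √[6.51×10²⁶ × 0.36 / (16π × 5.67×10⁻⁸ × (240)⁴)] = 1.57×10¹¹ m = 1.05 AU.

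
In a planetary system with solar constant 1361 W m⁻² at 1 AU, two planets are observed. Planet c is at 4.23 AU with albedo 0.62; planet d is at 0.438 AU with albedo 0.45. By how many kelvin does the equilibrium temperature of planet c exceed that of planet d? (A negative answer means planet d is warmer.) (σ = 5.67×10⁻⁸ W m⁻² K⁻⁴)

ΔT ≈ -255.9 K

T_eq = [S₀(1−A)/(4σd²)]^(1/4), so T ∝ (1−A)^(1/4) / √d.
T₁ = [1361×0.38/(4×5.67×10⁻⁸×4.23²)]^(1/4) = 106.25 K.
T₂ = [1361×0.55/(4×5.67×10⁻⁸×0.438²)]^(1/4) = 362.17 K.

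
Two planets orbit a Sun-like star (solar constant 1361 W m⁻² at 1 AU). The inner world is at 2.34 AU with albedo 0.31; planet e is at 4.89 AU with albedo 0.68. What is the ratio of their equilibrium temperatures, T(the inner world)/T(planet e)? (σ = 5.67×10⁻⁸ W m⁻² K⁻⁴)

T_eq = [S₀(1−A)/(4σd²)]^(1/4), so T ∝ (1−A)^(1/4) / √d.
T₁ = [1361×0.69/(4×5.67×10⁻⁸×2.34²)]^(1/4) = 165.83 K.
T₂ = [1361×0.32/(4×5.67×10⁻⁸×4.89²)]^(1/4) = 94.66 K.

T₁/T₂ ≈ 1.752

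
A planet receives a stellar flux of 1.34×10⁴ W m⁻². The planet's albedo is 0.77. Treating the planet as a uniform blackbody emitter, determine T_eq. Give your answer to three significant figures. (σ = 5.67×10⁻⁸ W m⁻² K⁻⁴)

Energy balance: absorbed = emitted ⇒ πR²·S(1−A) = 4πR²·σT_eq⁴, so T_eq⁴ = S(1−A)/(4σ).
T_eq = [1.34×10⁴ × 0.23 / (4 × 5.67×10⁻⁸)]^(1/4) = (1.36×10¹⁰)^(1/4) = 341 K.

T_eq ≈ 341 K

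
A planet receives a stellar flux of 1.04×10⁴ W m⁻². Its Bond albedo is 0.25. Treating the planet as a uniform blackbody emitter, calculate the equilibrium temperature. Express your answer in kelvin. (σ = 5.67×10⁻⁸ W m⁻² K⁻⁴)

T_eq ≈ 431 K

Energy balance: absorbed = emitted ⇒ πR²·S(1−A) = 4πR²·σT_eq⁴, so T_eq⁴ = S(1−A)/(4σ).
T_eq = [1.04×10⁴ × 0.75 / (4 × 5.67×10⁻⁸)]^(1/4) = (3.44×10¹⁰)^(1/4) = 431 K.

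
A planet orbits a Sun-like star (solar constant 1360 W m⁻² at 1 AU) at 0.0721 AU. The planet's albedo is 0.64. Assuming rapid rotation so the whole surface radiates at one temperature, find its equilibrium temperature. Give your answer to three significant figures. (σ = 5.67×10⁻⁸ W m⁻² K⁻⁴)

Flux at 0.0721 AU: S = 1360/0.0721² = 2.62×10⁵ W m⁻².
Energy balance: absorbed = emitted ⇒ πR²·S(1−A) = 4πR²·σT_eq⁴, so T_eq⁴ = S(1−A)/(4σ).
T_eq = [2.62×10⁵ × 0.36 / (4 × 5.67×10⁻⁸)]^(1/4) = (4.15×10¹¹)^(1/4) = 803 K.

T_eq ≈ 803 K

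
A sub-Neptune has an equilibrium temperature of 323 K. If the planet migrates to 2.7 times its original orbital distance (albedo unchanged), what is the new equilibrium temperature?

T_eq ≈ 197 K

T_eq ∝ L^(1/4) · d^(−1/2).
T′ = 323 / 2.7^(1/2) = 197 K.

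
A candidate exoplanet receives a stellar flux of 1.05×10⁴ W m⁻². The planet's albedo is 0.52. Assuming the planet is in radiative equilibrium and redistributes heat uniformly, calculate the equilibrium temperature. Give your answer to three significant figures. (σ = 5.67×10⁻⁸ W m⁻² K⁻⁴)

T_eq ≈ 386 K

Energy balance: absorbed = emitted ⇒ πR²·S(1−A) = 4πR²·σT_eq⁴, so T_eq⁴ = S(1−A)/(4σ).
T_eq = [1.05×10⁴ × 0.48 / (4 × 5.67×10⁻⁸)]^(1/4) = (2.22×10¹⁰)^(1/4) = 386 K.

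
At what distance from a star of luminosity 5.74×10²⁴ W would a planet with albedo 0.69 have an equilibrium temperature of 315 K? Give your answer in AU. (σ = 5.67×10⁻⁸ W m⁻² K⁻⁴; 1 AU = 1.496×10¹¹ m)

From T_eq⁴ = L(1−A)/(16πσd²): d = √[L(1−A)/(16πσT_eq⁴)].
d = √[5.74×10²⁴ × 0.31 / (16π × 5.67×10⁻⁸ × (315)⁴)] = 7.96×10⁹ m = 0.0532 AU.

d ≈ 0.0532 AU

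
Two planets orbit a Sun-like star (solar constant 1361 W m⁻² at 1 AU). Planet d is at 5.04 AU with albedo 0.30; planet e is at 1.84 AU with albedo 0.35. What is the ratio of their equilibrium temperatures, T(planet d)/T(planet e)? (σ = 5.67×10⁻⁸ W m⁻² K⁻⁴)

T₁/T₂ ≈ 0.616

T_eq = [S₀(1−A)/(4σd²)]^(1/4), so T ∝ (1−A)^(1/4) / √d.
T₁ = [1361×0.70/(4×5.67×10⁻⁸×5.04²)]^(1/4) = 113.40 K.
T₂ = [1361×0.65/(4×5.67×10⁻⁸×1.84²)]^(1/4) = 184.24 K.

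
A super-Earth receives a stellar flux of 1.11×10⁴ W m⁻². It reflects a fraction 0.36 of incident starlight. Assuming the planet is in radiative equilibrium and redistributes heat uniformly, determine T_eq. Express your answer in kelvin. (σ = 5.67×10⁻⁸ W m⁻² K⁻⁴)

Energy balance: absorbed = emitted ⇒ πR²·S(1−A) = 4πR²·σT_eq⁴, so T_eq⁴ = S(1−A)/(4σ).
T_eq = [1.11×10⁴ × 0.64 / (4 × 5.67×10⁻⁸)]^(1/4) = (3.13×10¹⁰)^(1/4) = 421 K.

T_eq ≈ 421 K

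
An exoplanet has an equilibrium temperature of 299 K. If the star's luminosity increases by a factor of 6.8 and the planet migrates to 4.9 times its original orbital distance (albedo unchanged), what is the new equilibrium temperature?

T_eq ≈ 218 K

T_eq ∝ L^(1/4) · d^(−1/2).
T′ = 299 × 6.8^(1/4) / 4.9^(1/2) = 218 K.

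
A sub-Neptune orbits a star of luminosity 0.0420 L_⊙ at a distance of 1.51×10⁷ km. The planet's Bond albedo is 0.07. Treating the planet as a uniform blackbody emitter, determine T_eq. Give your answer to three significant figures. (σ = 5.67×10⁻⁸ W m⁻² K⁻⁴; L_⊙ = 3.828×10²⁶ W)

d = 1.51×10⁷ km = 1.51×10¹⁰ m.
L = 0.0420 × 3.828×10²⁶ = 1.61×10²⁵ W.
Flux: S = L/(4πd²) = 1.61×10²⁵/(4π×(1.51×10¹⁰)²) = 5610 W m⁻².
Energy balance: absorbed = emitted ⇒ πR²·S(1−A) = 4πR²·σT_eq⁴, so T_eq⁴ = S(1−A)/(4σ).
T_eq = [5610 × 0.93 / (4 × 5.67×10⁻⁸)]^(1/4) = (2.30×10¹⁰)^(1/4) = 389 K.

T_eq ≈ 389 K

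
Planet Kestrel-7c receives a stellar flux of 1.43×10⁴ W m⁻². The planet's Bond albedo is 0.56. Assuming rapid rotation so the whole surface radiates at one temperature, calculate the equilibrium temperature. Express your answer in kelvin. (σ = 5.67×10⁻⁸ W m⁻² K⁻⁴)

T_eq ≈ 408 K

Energy balance: absorbed = emitted ⇒ πR²·S(1−A) = 4πR²·σT_eq⁴, so T_eq⁴ = S(1−A)/(4σ).
T_eq = [1.43×10⁴ × 0.44 / (4 × 5.67×10⁻⁸)]^(1/4) = (2.77×10¹⁰)^(1/4) = 408 K.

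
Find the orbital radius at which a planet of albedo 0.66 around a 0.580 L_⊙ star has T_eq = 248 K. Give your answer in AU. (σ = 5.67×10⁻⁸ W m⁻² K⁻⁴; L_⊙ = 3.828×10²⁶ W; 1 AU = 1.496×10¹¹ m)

L = 0.580 × 3.828×10²⁶ = 2.22×10²⁶ W.
From T_eq⁴ = L(1−A)/(16πσd²): d = √[L(1−A)/(16πσT_eq⁴)].
d = √[2.22×10²⁶ × 0.34 / (16π × 5.67×10⁻⁸ × (248)⁴)] = 8.37×10¹⁰ m = 0.559 AU.

d ≈ 0.559 AU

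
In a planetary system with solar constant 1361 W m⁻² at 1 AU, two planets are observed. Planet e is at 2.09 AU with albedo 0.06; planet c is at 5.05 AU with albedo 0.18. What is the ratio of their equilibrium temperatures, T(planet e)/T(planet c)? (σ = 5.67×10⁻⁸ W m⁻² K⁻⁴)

T₁/T₂ ≈ 1.608

T_eq = [S₀(1−A)/(4σd²)]^(1/4), so T ∝ (1−A)^(1/4) / √d.
T₁ = [1361×0.94/(4×5.67×10⁻⁸×2.09²)]^(1/4) = 189.57 K.
T₂ = [1361×0.82/(4×5.67×10⁻⁸×5.05²)]^(1/4) = 117.86 K.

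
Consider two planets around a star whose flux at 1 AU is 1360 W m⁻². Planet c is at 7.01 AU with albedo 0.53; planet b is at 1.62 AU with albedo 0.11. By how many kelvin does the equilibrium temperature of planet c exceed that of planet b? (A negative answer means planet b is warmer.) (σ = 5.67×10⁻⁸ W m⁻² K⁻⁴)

ΔT ≈ -125.3 K

T_eq = [S₀(1−A)/(4σd²)]^(1/4), so T ∝ (1−A)^(1/4) / √d.
T₁ = [1360×0.47/(4×5.67×10⁻⁸×7.01²)]^(1/4) = 87.02 K.
T₂ = [1360×0.89/(4×5.67×10⁻⁸×1.62²)]^(1/4) = 212.36 K.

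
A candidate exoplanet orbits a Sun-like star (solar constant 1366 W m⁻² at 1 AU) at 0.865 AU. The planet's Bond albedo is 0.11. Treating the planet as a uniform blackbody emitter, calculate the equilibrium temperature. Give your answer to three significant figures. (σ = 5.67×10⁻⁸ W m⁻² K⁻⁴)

Flux at 0.865 AU: S = 1366/0.865² = 1830 W m⁻².
Energy balance: absorbed = emitted ⇒ πR²·S(1−A) = 4πR²·σT_eq⁴, so T_eq⁴ = S(1−A)/(4σ).
T_eq = [1830 × 0.89 / (4 × 5.67×10⁻⁸)]^(1/4) = (7.16×10⁹)^(1/4) = 291 K.

T_eq ≈ 291 K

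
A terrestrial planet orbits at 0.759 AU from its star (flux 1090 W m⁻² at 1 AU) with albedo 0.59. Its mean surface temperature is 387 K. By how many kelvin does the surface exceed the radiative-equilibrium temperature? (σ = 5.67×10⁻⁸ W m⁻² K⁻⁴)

ΔT ≈ 145.2 K

S = 1090/0.759² = 1892 W m⁻².
T_eq = [S(1−A)/(4σ)]^(1/4) = [1892×0.41/(4×5.67×10⁻⁸)]^(1/4) = 241.8 K.
ΔT = T_surf − T_eq = 387 − 241.8.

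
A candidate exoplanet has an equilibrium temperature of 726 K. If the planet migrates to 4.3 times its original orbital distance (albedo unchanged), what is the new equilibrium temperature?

T_eq ≈ 350 K

T_eq ∝ L^(1/4) · d^(−1/2).
T′ = 726 / 4.3^(1/2) = 350 K.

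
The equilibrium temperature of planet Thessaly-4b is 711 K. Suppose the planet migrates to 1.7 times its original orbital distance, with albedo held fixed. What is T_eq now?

T_eq ≈ 545 K

T_eq ∝ L^(1/4) · d^(−1/2).
T′ = 711 / 1.7^(1/2) = 545 K.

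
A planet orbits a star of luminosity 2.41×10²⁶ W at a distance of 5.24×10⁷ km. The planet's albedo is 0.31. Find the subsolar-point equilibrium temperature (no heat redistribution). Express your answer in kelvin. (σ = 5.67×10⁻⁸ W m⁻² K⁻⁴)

d = 5.24×10⁷ km = 5.24×10¹⁰ m.
Flux: S = L/(4πd²) = 2.41×10²⁶/(4π×(5.24×10¹⁰)²) = 6980 W m⁻².
At the subsolar point the surface absorbs S(1−A) and emits σT⁴ per unit area — no factor of 4, since only the local patch is in balance.
T = [6980 × 0.69 / 5.67×10⁻⁸]^(1/4) = (8.50×10¹⁰)^(1/4) = 540 K.

T_ss ≈ 540 K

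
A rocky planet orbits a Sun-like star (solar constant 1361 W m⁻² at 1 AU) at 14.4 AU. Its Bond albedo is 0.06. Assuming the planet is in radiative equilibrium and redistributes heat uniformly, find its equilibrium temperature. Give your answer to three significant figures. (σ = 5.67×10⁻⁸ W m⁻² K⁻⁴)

Flux at 14.4 AU: S = 1361/14.4² = 6.56 W m⁻².
Energy balance: absorbed = emitted ⇒ πR²·S(1−A) = 4πR²·σT_eq⁴, so T_eq⁴ = S(1−A)/(4σ).
T_eq = [6.56 × 0.94 / (4 × 5.67×10⁻⁸)]^(1/4) = (2.72×10⁷)^(1/4) = 72.2 K.

T_eq ≈ 72.2 K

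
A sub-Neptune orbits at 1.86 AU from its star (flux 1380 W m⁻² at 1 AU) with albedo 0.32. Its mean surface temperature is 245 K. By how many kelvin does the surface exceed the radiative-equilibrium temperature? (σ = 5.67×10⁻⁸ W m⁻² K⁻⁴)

S = 1380/1.86² = 398.9 W m⁻².
T_eq = [S(1−A)/(4σ)]^(1/4) = [398.9×0.68/(4×5.67×10⁻⁸)]^(1/4) = 186.0 K.
ΔT = T_surf − T_eq = 245 − 186.0.

ΔT ≈ 59.0 K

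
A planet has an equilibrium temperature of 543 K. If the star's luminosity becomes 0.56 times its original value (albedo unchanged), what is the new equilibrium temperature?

T_eq ≈ 470 K

T_eq ∝ L^(1/4) · d^(−1/2).
T′ = 543 × 0.56^(1/4) = 470 K.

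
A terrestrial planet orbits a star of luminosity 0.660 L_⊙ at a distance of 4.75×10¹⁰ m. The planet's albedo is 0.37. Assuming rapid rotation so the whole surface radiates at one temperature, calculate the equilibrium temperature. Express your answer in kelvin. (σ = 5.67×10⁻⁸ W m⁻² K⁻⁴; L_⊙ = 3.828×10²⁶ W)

L = 0.660 × 3.828×10²⁶ = 2.53×10²⁶ W.
Flux: S = L/(4πd²) = 2.53×10²⁶/(4π×(4.75×10¹⁰)²) = 8910 W m⁻².
Energy balance: absorbed = emitted ⇒ πR²·S(1−A) = 4πR²·σT_eq⁴, so T_eq⁴ = S(1−A)/(4σ).
T_eq = [8910 × 0.63 / (4 × 5.67×10⁻⁸)]^(1/4) = (2.48×10¹⁰)^(1/4) = 397 K.

T_eq ≈ 397 K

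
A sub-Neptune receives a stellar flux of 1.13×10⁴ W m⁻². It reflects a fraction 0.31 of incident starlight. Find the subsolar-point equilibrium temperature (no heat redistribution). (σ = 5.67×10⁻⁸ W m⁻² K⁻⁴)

T_ss ≈ 609 K

At the subsolar point the surface absorbs S(1−A) and emits σT⁴ per unit area — no factor of 4, since only the local patch is in balance.
T = [1.13×10⁴ × 0.69 / 5.67×10⁻⁸]^(1/4) = (1.38×10¹¹)^(1/4) = 609 K.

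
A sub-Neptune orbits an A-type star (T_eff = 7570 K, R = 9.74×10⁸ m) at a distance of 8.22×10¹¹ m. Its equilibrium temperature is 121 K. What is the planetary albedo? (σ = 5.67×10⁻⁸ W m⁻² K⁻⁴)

A ≈ 0.81

L = 4πR_⋆²σT_⋆⁴ = 4π(9.74×10⁸)² × 5.67×10⁻⁸ × (7570)⁴ = 2.22×10²⁷ W.
S = L/(4πd²) = 261 W m⁻².
From T_eq⁴ = S(1−A)/(4σ): 1−A = 4σT_eq⁴/S.
1−A = 4 × 5.67×10⁻⁸ × (121)⁴ / 261 = 0.186.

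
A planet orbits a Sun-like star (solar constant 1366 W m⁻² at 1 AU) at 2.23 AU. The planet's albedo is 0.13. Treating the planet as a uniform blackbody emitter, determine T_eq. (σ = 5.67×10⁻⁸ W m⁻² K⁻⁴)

Flux at 2.23 AU: S = 1366/2.23² = 275 W m⁻².
Energy balance: absorbed = emitted ⇒ πR²·S(1−A) = 4πR²·σT_eq⁴, so T_eq⁴ = S(1−A)/(4σ).
T_eq = [275 × 0.87 / (4 × 5.67×10⁻⁸)]^(1/4) = (1.05×10⁹)^(1/4) = 180 K.

T_eq ≈ 180 K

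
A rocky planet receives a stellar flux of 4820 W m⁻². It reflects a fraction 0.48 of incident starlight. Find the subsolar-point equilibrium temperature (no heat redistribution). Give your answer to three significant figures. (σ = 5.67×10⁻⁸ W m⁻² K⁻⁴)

T_ss ≈ 459 K

At the subsolar point the surface absorbs S(1−A) and emits σT⁴ per unit area — no factor of 4, since only the local patch is in balance.
T = [4820 × 0.52 / 5.67×10⁻⁸]^(1/4) = (4.42×10¹⁰)^(1/4) = 459 K.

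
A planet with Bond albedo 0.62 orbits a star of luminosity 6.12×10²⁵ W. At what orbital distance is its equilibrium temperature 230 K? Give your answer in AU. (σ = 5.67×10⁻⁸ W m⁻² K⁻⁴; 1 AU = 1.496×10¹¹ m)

d ≈ 0.361 AU

From T_eq⁴ = L(1−A)/(16πσd²): d = √[L(1−A)/(16πσT_eq⁴)].
d = √[6.12×10²⁵ × 0.38 / (16π × 5.67×10⁻⁸ × (230)⁴)] = 5.40×10¹⁰ m = 0.361 AU.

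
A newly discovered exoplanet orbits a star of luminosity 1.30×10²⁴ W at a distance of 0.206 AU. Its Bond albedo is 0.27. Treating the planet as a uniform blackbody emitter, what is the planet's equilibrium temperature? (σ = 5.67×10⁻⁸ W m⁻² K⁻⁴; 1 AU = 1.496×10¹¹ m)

T_eq ≈ 137 K

d = 0.206 AU = 3.08×10¹⁰ m.
Flux: S = L/(4πd²) = 1.30×10²⁴/(4π×(3.08×10¹⁰)²) = 109 W m⁻².
Energy balance: absorbed = emitted ⇒ πR²·S(1−A) = 4πR²·σT_eq⁴, so T_eq⁴ = S(1−A)/(4σ).
T_eq = [109 × 0.73 / (4 × 5.67×10⁻⁸)]^(1/4) = (3.51×10⁸)^(1/4) = 137 K.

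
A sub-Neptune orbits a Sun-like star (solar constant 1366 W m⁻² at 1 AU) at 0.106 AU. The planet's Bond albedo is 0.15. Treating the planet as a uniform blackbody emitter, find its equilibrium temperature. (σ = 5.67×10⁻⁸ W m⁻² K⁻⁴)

T_eq ≈ 822 K

Flux at 0.106 AU: S = 1366/0.106² = 1.22×10⁵ W m⁻².
Energy balance: absorbed = emitted ⇒ πR²·S(1−A) = 4πR²·σT_eq⁴, so T_eq⁴ = S(1−A)/(4σ).
T_eq = [1.22×10⁵ × 0.85 / (4 × 5.67×10⁻⁸)]^(1/4) = (4.56×10¹¹)^(1/4) = 822 K.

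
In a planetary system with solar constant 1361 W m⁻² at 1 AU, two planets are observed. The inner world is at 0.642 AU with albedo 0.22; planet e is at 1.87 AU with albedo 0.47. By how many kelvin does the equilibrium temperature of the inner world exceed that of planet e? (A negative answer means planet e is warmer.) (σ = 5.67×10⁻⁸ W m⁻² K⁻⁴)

ΔT ≈ 152.8 K

T_eq = [S₀(1−A)/(4σd²)]^(1/4), so T ∝ (1−A)^(1/4) / √d.
T₁ = [1361×0.78/(4×5.67×10⁻⁸×0.642²)]^(1/4) = 326.44 K.
T₂ = [1361×0.53/(4×5.67×10⁻⁸×1.87²)]^(1/4) = 173.66 K.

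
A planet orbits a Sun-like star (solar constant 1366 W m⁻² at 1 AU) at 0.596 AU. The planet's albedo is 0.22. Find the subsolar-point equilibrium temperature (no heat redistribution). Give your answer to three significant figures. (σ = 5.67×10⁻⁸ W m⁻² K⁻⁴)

T_ss ≈ 480 K

Flux at 0.596 AU: S = 1366/0.596² = 3850 W m⁻².
At the subsolar point the surface absorbs S(1−A) and emits σT⁴ per unit area — no factor of 4, since only the local patch is in balance.
T = [3850 × 0.78 / 5.67×10⁻⁸]^(1/4) = (5.29×10¹⁰)^(1/4) = 480 K.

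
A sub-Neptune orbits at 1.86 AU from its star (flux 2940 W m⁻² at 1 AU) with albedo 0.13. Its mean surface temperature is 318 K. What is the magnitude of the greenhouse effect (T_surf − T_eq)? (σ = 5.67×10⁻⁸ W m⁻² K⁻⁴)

S = 2940/1.86² = 849.8 W m⁻².
T_eq = [S(1−A)/(4σ)]^(1/4) = [849.8×0.87/(4×5.67×10⁻⁸)]^(1/4) = 238.9 K.
ΔT = T_surf − T_eq = 318 − 238.9.

ΔT ≈ 79.1 K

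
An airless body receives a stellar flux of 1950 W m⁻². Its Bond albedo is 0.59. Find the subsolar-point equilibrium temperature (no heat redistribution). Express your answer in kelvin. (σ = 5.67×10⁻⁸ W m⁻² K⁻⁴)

T_ss ≈ 345 K

At the subsolar point the surface absorbs S(1−A) and emits σT⁴ per unit area — no factor of 4, since only the local patch is in balance.
T = [1950 × 0.41 / 5.67×10⁻⁸]^(1/4) = (1.41×10¹⁰)^(1/4) = 345 K.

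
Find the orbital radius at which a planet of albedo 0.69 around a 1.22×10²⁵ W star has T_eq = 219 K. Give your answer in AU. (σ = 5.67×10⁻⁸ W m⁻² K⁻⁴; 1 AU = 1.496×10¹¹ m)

d ≈ 0.161 AU

From T_eq⁴ = L(1−A)/(16πσd²): d = √[L(1−A)/(16πσT_eq⁴)].
d = √[1.22×10²⁵ × 0.31 / (16π × 5.67×10⁻⁸ × (219)⁴)] = 2.40×10¹⁰ m = 0.161 AU.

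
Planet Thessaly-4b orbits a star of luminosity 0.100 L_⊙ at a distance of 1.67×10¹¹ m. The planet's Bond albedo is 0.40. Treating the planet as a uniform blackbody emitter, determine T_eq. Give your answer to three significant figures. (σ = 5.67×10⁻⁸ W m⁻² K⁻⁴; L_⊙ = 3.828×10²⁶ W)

L = 0.100 × 3.828×10²⁶ = 3.83×10²⁵ W.
Flux: S = L/(4πd²) = 3.83×10²⁵/(4π×(1.67×10¹¹)²) = 109 W m⁻².
Energy balance: absorbed = emitted ⇒ πR²·S(1−A) = 4πR²·σT_eq⁴, so T_eq⁴ = S(1−A)/(4σ).
T_eq = [109 × 0.60 / (4 × 5.67×10⁻⁸)]^(1/4) = (2.89×10⁸)^(1/4) = 130 K.

T_eq ≈ 130 K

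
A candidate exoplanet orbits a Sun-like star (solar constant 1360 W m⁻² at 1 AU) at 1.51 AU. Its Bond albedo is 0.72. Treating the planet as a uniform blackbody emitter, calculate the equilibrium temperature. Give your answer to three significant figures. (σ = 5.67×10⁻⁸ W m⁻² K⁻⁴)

Flux at 1.51 AU: S = 1360/1.51² = 596 W m⁻².
Energy balance: absorbed = emitted ⇒ πR²·S(1−A) = 4πR²·σT_eq⁴, so T_eq⁴ = S(1−A)/(4σ).
T_eq = [596 × 0.28 / (4 × 5.67×10⁻⁸)]^(1/4) = (7.36×10⁸)^(1/4) = 165 K.

T_eq ≈ 165 K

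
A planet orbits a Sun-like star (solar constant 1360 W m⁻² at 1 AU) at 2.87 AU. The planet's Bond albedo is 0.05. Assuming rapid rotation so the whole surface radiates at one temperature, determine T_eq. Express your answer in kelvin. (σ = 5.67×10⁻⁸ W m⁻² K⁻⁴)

T_eq ≈ 162 K

Flux at 2.87 AU: S = 1360/2.87² = 165 W m⁻².
Energy balance: absorbed = emitted ⇒ πR²·S(1−A) = 4πR²·σT_eq⁴, so T_eq⁴ = S(1−A)/(4σ).
T_eq = [165 × 0.95 / (4 × 5.67×10⁻⁸)]^(1/4) = (6.92×10⁸)^(1/4) = 162 K.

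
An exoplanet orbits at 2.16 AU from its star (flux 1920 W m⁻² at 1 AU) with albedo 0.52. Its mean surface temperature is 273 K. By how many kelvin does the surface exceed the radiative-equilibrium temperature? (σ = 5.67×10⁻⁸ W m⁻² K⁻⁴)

S = 1920/2.16² = 411.5 W m⁻².
T_eq = [S(1−A)/(4σ)]^(1/4) = [411.5×0.48/(4×5.67×10⁻⁸)]^(1/4) = 171.8 K.
ΔT = T_surf − T_eq = 273 − 171.8.

ΔT ≈ 101.2 K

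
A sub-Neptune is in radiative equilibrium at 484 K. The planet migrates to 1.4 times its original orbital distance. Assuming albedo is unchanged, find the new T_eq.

T_eq ∝ L^(1/4) · d^(−1/2).
T′ = 484 / 1.4^(1/2) = 409 K.

T_eq ≈ 409 K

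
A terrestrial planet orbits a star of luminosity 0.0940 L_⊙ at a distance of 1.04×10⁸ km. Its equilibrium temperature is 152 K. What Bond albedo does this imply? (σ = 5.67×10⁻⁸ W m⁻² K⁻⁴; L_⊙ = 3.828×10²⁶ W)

A ≈ 0.54

d = 1.04×10⁸ km = 1.04×10¹¹ m.
L = 0.0940 × 3.828×10²⁶ = 3.60×10²⁵ W.
Flux: S = L/(4πd²) = 3.60×10²⁵/(4π×(1.04×10¹¹)²) = 265 W m⁻².
From T_eq⁴ = S(1−A)/(4σ): 1−A = 4σT_eq⁴/S.
1−A = 4 × 5.67×10⁻⁸ × (152)⁴ / 265 = 0.457.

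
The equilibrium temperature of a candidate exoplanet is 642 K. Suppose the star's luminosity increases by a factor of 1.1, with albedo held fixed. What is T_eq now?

T_eq ≈ 657 K

T_eq ∝ L^(1/4) · d^(−1/2).
T′ = 642 × 1.1^(1/4) = 657 K.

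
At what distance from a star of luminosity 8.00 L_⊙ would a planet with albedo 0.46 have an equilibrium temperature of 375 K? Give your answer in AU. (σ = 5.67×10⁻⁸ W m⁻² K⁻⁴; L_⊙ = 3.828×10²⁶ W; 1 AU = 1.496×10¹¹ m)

L = 8.00 × 3.828×10²⁶ = 3.06×10²⁷ W.
From T_eq⁴ = L(1−A)/(16πσd²): d = √[L(1−A)/(16πσT_eq⁴)].
d = √[3.06×10²⁷ × 0.54 / (16π × 5.67×10⁻⁸ × (375)⁴)] = 1.71×10¹¹ m = 1.15 AU.

d ≈ 1.15 AU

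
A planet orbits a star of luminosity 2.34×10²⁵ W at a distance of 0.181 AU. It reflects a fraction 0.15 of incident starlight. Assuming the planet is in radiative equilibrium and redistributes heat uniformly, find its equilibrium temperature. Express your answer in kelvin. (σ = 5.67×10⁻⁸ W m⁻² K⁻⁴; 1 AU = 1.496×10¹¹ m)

T_eq ≈ 312 K

d = 0.181 AU = 2.71×10¹⁰ m.
Flux: S = L/(4πd²) = 2.34×10²⁵/(4π×(2.71×10¹⁰)²) = 2540 W m⁻².
Energy balance: absorbed = emitted ⇒ πR²·S(1−A) = 4πR²·σT_eq⁴, so T_eq⁴ = S(1−A)/(4σ).
T_eq = [2540 × 0.85 / (4 × 5.67×10⁻⁸)]^(1/4) = (9.52×10⁹)^(1/4) = 312 K.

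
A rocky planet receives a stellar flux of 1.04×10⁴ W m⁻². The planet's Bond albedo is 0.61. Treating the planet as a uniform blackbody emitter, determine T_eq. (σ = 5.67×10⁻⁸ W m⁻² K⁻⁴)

T_eq ≈ 366 K

Energy balance: absorbed = emitted ⇒ πR²·S(1−A) = 4πR²·σT_eq⁴, so T_eq⁴ = S(1−A)/(4σ).
T_eq = [1.04×10⁴ × 0.39 / (4 × 5.67×10⁻⁸)]^(1/4) = (1.79×10¹⁰)^(1/4) = 366 K.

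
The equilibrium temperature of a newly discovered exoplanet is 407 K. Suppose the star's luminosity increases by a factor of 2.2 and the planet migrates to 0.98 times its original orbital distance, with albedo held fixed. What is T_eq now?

T_eq ∝ L^(1/4) · d^(−1/2).
T′ = 407 × 2.2^(1/4) / 0.98^(1/2) = 501 K.

T_eq ≈ 501 K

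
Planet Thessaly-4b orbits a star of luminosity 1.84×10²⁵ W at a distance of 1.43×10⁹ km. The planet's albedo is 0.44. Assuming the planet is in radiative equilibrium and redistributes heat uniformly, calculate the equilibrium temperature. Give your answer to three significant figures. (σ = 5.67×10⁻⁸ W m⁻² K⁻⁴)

T_eq ≈ 36.5 K

d = 1.43×10⁹ km = 1.43×10¹² m.
Flux: S = L/(4πd²) = 1.84×10²⁵/(4π×(1.43×10¹²)²) = 0.716 W m⁻².
Energy balance: absorbed = emitted ⇒ πR²·S(1−A) = 4πR²·σT_eq⁴, so T_eq⁴ = S(1−A)/(4σ).
T_eq = [0.716 × 0.56 / (4 × 5.67×10⁻⁸)]^(1/4) = (1.77×10⁶)^(1/4) = 36.5 K.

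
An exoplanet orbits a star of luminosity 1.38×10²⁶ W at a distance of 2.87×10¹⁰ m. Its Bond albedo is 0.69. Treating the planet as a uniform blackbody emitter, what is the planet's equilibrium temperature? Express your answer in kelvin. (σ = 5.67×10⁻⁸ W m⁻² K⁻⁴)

Flux: S = L/(4πd²) = 1.38×10²⁶/(4π×(2.87×10¹⁰)²) = 1.33×10⁴ W m⁻².
Energy balance: absorbed = emitted ⇒ πR²·S(1−A) = 4πR²·σT_eq⁴, so T_eq⁴ = S(1−A)/(4σ).
T_eq = [1.33×10⁴ × 0.31 / (4 × 5.67×10⁻⁸)]^(1/4) = (1.82×10¹⁰)^(1/4) = 367 K.

T_eq ≈ 367 K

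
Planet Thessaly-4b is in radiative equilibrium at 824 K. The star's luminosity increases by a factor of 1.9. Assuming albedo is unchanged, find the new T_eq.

T_eq ∝ L^(1/4) · d^(−1/2).
T′ = 824 × 1.9^(1/4) = 967 K.

T_eq ≈ 967 K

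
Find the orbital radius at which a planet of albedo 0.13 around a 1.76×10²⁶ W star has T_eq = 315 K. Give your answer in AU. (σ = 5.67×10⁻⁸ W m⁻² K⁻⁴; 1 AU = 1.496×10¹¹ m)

From T_eq⁴ = L(1−A)/(16πσd²): d = √[L(1−A)/(16πσT_eq⁴)].
d = √[1.76×10²⁶ × 0.87 / (16π × 5.67×10⁻⁸ × (315)⁴)] = 7.39×10¹⁰ m = 0.494 AU.

d ≈ 0.494 AU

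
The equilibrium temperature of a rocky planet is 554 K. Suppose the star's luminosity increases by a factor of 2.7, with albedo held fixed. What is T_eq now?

T_eq ∝ L^(1/4) · d^(−1/2).
T′ = 554 × 2.7^(1/4) = 710 K.

T_eq ≈ 710 K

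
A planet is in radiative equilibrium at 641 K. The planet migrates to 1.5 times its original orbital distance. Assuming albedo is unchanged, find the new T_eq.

T_eq ∝ L^(1/4) · d^(−1/2).
T′ = 641 / 1.5^(1/2) = 523 K.

T_eq ≈ 523 K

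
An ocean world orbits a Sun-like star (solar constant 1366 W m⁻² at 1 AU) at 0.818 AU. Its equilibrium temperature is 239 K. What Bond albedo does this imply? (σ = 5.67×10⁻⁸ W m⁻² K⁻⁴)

A ≈ 0.64

Flux at 0.818 AU: S = 1366/0.818² = 2040 W m⁻².
From T_eq⁴ = S(1−A)/(4σ): 1−A = 4σT_eq⁴/S.
1−A = 4 × 5.67×10⁻⁸ × (239)⁴ / 2040 = 0.362.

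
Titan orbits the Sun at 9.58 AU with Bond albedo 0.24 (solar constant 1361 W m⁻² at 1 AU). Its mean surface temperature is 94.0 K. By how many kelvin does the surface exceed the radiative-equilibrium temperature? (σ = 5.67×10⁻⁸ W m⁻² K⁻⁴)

S = 1361/9.58² = 14.83 W m⁻².
T_eq = [S(1−A)/(4σ)]^(1/4) = [14.83×0.76/(4×5.67×10⁻⁸)]^(1/4) = 84.0 K.
ΔT = T_surf − T_eq = 94 − 84.0.

ΔT ≈ 10.0 K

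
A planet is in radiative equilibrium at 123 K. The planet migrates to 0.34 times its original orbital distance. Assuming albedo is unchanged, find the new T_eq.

T_eq ≈ 211 K

T_eq ∝ L^(1/4) · d^(−1/2).
T′ = 123 / 0.34^(1/2) = 211 K.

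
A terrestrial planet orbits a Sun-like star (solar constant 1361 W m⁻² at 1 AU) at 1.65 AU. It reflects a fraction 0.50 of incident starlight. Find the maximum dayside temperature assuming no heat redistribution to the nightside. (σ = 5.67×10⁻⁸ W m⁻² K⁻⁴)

T_ss ≈ 258 K

Flux at 1.65 AU: S = 1361/1.65² = 500 W m⁻².
With no redistribution each surface element balances locally: S(1−A) = σT⁴.
T = [500 × 0.50 / 5.67×10⁻⁸]^(1/4) = (4.41×10⁹)^(1/4) = 258 K.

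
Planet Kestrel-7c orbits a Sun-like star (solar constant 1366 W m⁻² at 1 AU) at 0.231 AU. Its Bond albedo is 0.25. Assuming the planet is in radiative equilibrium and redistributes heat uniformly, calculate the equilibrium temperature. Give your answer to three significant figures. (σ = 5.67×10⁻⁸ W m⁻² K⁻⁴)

T_eq ≈ 539 K

Flux at 0.231 AU: S = 1366/0.231² = 2.56×10⁴ W m⁻².
Energy balance: absorbed = emitted ⇒ πR²·S(1−A) = 4πR²·σT_eq⁴, so T_eq⁴ = S(1−A)/(4σ).
T_eq = [2.56×10⁴ × 0.75 / (4 × 5.67×10⁻⁸)]^(1/4) = (8.47×10¹⁰)^(1/4) = 539 K.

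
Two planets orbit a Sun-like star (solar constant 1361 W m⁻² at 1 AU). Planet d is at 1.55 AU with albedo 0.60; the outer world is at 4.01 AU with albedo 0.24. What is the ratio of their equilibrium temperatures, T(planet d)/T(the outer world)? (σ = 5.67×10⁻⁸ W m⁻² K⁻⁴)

T₁/T₂ ≈ 1.370

T_eq = [S₀(1−A)/(4σd²)]^(1/4), so T ∝ (1−A)^(1/4) / √d.
T₁ = [1361×0.40/(4×5.67×10⁻⁸×1.55²)]^(1/4) = 177.79 K.
T₂ = [1361×0.76/(4×5.67×10⁻⁸×4.01²)]^(1/4) = 129.77 K.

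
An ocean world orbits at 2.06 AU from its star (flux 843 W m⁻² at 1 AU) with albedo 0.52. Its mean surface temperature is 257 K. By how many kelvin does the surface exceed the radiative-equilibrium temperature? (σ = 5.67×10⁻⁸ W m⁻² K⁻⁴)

ΔT ≈ 113.8 K

S = 843/2.06² = 198.7 W m⁻².
T_eq = [S(1−A)/(4σ)]^(1/4) = [198.7×0.48/(4×5.67×10⁻⁸)]^(1/4) = 143.2 K.
ΔT = T_surf − T_eq = 257 − 143.2.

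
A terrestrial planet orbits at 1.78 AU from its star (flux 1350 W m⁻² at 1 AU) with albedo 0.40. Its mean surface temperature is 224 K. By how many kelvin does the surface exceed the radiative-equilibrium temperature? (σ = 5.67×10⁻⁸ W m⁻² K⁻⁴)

S = 1350/1.78² = 426.1 W m⁻².
T_eq = [S(1−A)/(4σ)]^(1/4) = [426.1×0.60/(4×5.67×10⁻⁸)]^(1/4) = 183.2 K.
ΔT = T_surf − T_eq = 224 − 183.2.

ΔT ≈ 40.8 K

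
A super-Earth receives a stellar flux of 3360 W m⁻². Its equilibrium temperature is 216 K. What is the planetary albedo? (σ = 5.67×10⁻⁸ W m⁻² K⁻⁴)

From T_eq⁴ = S(1−A)/(4σ): 1−A = 4σT_eq⁴/S.
1−A = 4 × 5.67×10⁻⁸ × (216)⁴ / 3360 = 0.147.

A ≈ 0.85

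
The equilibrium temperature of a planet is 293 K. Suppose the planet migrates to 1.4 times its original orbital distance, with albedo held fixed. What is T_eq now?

T_eq ≈ 248 K

T_eq ∝ L^(1/4) · d^(−1/2).
T′ = 293 / 1.4^(1/2) = 248 K.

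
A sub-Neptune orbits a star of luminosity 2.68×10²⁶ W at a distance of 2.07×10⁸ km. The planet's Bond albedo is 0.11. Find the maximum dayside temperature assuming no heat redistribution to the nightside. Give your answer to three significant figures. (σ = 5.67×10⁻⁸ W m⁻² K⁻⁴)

d = 2.07×10⁸ km = 2.07×10¹¹ m.
Flux: S = L/(4πd²) = 2.68×10²⁶/(4π×(2.07×10¹¹)²) = 498 W m⁻².
With no redistribution each surface element balances locally: S(1−A) = σT⁴.
T = [498 × 0.89 / 5.67×10⁻⁸]^(1/4) = (7.81×10⁹)^(1/4) = 297 K.

T_ss ≈ 297 K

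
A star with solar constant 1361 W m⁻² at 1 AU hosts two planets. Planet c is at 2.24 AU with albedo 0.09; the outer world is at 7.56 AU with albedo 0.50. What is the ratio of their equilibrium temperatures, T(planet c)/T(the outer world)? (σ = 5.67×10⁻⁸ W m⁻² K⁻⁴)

T₁/T₂ ≈ 2.134

T_eq = [S₀(1−A)/(4σd²)]^(1/4), so T ∝ (1−A)^(1/4) / √d.
T₁ = [1361×0.91/(4×5.67×10⁻⁸×2.24²)]^(1/4) = 181.63 K.
T₂ = [1361×0.50/(4×5.67×10⁻⁸×7.56²)]^(1/4) = 85.12 K.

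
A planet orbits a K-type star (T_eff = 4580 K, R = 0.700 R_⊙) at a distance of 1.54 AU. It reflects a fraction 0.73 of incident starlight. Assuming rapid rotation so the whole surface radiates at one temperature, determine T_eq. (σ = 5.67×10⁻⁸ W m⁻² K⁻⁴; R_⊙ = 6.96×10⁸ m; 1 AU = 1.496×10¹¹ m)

T_eq ≈ 107 K

R_⋆ = 0.700 × 6.96×10⁸ = 4.87×10⁸ m.
d = 1.54 AU = 2.30×10¹¹ m.
L = 4πR_⋆²σT_⋆⁴ = 4π(4.87×10⁸)² × 5.67×10⁻⁸ × (4580)⁴ = 7.44×10²⁵ W.
S = L/(4πd²) = 112 W m⁻².
Energy balance: absorbed = emitted ⇒ πR²·S(1−A) = 4πR²·σT_eq⁴, so T_eq⁴ = S(1−A)/(4σ).
T_eq = [112 × 0.27 / (4 × 5.67×10⁻⁸)]^(1/4) = (1.33×10⁸)^(1/4) = 107 K.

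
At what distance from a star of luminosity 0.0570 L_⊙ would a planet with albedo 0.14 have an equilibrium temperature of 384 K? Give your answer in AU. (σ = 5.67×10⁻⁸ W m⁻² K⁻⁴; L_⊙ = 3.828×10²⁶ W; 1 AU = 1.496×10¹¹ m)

L = 0.0570 × 3.828×10²⁶ = 2.18×10²⁵ W.
From T_eq⁴ = L(1−A)/(16πσd²): d = √[L(1−A)/(16πσT_eq⁴)].
d = √[2.18×10²⁵ × 0.86 / (16π × 5.67×10⁻⁸ × (384)⁴)] = 1.74×10¹⁰ m = 0.116 AU.

d ≈ 0.116 AU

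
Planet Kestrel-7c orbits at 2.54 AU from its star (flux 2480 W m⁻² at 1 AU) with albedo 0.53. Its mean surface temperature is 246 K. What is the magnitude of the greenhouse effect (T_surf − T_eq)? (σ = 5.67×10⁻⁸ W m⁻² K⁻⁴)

ΔT ≈ 78.0 K

S = 2480/2.54² = 384.4 W m⁻².
T_eq = [S(1−A)/(4σ)]^(1/4) = [384.4×0.47/(4×5.67×10⁻⁸)]^(1/4) = 168.0 K.
ΔT = T_surf − T_eq = 246 − 168.0.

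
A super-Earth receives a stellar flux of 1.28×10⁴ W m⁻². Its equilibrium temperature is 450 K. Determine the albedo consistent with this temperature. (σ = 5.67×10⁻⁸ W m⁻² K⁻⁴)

From T_eq⁴ = S(1−A)/(4σ): 1−A = 4σT_eq⁴/S.
1−A = 4 × 5.67×10⁻⁸ × (450)⁴ / 1.28×10⁴ = 0.727.

A ≈ 0.27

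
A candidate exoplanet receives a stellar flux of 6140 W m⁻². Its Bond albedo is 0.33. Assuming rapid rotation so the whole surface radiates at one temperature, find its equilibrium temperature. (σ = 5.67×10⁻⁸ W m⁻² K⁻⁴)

Energy balance: absorbed = emitted ⇒ πR²·S(1−A) = 4πR²·σT_eq⁴, so T_eq⁴ = S(1−A)/(4σ).
T_eq = [6140 × 0.67 / (4 × 5.67×10⁻⁸)]^(1/4) = (1.81×10¹⁰)^(1/4) = 367 K.

T_eq ≈ 367 K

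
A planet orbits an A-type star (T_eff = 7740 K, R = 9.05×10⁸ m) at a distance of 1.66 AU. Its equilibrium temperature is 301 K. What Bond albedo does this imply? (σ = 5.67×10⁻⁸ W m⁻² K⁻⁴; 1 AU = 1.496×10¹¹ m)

d = 1.66 AU = 2.48×10¹¹ m.
L = 4πR_⋆²σT_⋆⁴ = 4π(9.05×10⁸)² × 5.67×10⁻⁸ × (7740)⁴ = 2.09×10²⁷ W.
S = L/(4πd²) = 2700 W m⁻².
From T_eq⁴ = S(1−A)/(4σ): 1−A = 4σT_eq⁴/S.
1−A = 4 × 5.67×10⁻⁸ × (301)⁴ / 2700 = 0.689.

A ≈ 0.31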